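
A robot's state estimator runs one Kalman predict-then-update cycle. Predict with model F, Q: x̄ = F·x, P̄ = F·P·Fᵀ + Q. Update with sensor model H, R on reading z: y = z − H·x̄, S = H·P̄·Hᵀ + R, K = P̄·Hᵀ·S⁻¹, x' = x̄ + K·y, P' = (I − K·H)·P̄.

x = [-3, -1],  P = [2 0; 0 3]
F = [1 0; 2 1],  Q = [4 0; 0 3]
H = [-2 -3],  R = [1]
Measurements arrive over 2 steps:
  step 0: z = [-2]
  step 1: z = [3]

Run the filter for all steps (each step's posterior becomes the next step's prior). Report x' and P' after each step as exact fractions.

step 0: x' = [99/199, 57/199], P' = [618/199 -404/199; -404/199 286/199]
step 1: x' = [-2607/3149, -1359/3149], P' = [40658/15745 -26218/15745; -26218/15745 37251/31490]

step 0: x̄ = F·x = [-3, -7]
step 0: P̄ = F·P·Fᵀ + Q = [6 4; 4 14]
step 0: y = z − H·x̄ = [-29]
step 0: S = H·P̄·Hᵀ + R = [199]
step 0: K = P̄·Hᵀ·S⁻¹ = [-24/199; -50/199]
step 0: x' = x̄ + K·y = [99/199, 57/199]
step 0: P' = (I − K·H)·P̄ = [618/199 -404/199; -404/199 286/199]
step 1: x̄ = F·x = [99/199, 255/199]
step 1: P̄ = F·P·Fᵀ + Q = [1414/199 832/199; 832/199 1739/199]
step 1: y = z − H·x̄ = [1560/199]
step 1: S = H·P̄·Hᵀ + R = [31490/199]
step 1: K = P̄·Hᵀ·S⁻¹ = [-2662/15745; -6881/31490]
step 1: x' = x̄ + K·y = [-2607/3149, -1359/3149]
step 1: P' = (I − K·H)·P̄ = [40658/15745 -26218/15745; -26218/15745 37251/31490]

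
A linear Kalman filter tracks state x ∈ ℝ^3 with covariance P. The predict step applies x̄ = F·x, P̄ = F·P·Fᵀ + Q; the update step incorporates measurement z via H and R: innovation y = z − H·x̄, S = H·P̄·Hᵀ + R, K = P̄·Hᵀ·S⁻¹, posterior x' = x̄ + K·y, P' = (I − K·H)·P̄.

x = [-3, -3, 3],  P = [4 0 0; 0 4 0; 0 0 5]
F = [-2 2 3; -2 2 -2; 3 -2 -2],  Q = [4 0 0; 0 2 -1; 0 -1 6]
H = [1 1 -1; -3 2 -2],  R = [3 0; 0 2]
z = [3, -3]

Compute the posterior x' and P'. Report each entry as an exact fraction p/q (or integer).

x̄ = F·x = [9, -6, -9]
P̄ = F·P·Fᵀ + Q = [81 2 -70; 2 54 -21; -70 -21 78]
y = z − H·x̄ = [-9, 18]
S = H·P̄·Hᵀ + R = [402 33; 33 563]
K = P̄·Hᵀ·S⁻¹ = [29802/75079 -14949/75079; 38599/225237 18449/75079; -95543/225237 3467/75079]
x' = x̄ + K·y = [138411/75079, -234189/75079, -326676/75079]
P' = (I − K·H)·P̄ = [41742/75079 8060/75079 -39604/75079; 8060/75079 1220707/225237 1129090/225237; -39604/75079 1129090/225237 1296907/225237]

x' = [138411/75079, -234189/75079, -326676/75079]
P' = [41742/75079 8060/75079 -39604/75079; 8060/75079 1220707/225237 1129090/225237; -39604/75079 1129090/225237 1296907/225237]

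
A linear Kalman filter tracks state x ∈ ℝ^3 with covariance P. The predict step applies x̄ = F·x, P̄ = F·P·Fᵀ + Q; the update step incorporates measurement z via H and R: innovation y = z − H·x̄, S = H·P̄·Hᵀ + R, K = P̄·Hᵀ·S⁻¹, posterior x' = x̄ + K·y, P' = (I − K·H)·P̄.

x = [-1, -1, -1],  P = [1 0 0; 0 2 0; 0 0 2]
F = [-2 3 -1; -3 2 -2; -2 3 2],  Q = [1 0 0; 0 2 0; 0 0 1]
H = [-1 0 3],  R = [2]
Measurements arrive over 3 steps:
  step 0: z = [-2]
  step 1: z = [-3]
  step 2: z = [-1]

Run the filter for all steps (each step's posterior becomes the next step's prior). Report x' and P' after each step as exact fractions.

step 0: x̄ = F·x = [0, 3, -3]
step 0: P̄ = F·P·Fᵀ + Q = [25 22 18; 22 27 10; 18 10 31]
step 0: y = z − H·x̄ = [7]
step 0: S = H·P̄·Hᵀ + R = [198]
step 0: K = P̄·Hᵀ·S⁻¹ = [29/198; 4/99; 25/66]
step 0: x' = x̄ + K·y = [203/198, 325/99, -23/66]
step 0: P' = (I − K·H)·P̄ = [4109/198 2062/99 463/66; 2062/99 2641/99 230/33; 463/66 230/33 57/22]
step 1: x̄ = F·x = [1613/198, 829/198, 703/99]
step 1: P̄ = F·P·Fᵀ + Q = [12473/198 2443/198 7411/99; 2443/198 16697/198 -2428/99; 7411/99 -2428/99 11092/99]
step 1: y = z − H·x̄ = [-3199/198]
step 1: S = H·P̄·Hᵀ + R = [123593/198]
step 1: K = P̄·Hᵀ·S⁻¹ = [31993/123593; -17011/123593; 51730/123593]
step 1: x' = x̄ + K·y = [489949/123593, 792307/123593, 41856/123593]
step 1: P' = (I − K·H)·P̄ = [2616280/123593 4273589/123593 893422/123593; 4273589/123593 8960900/123593 1413189/123593; 893422/123593 1413189/123593 332294/123593]
step 2: x̄ = F·x = [1355167/123593, 31055/123593, 1480735/123593]
step 2: P̄ = F·P·Fᵀ + Q = [35380593/123593 9519453/123593 41618287/123593; 9519453/123593 9098966/123593 7964025/123593; 41618287/123593 7964025/123593 51093813/123593]
step 2: y = z − H·x̄ = [-3210631/123593]
step 2: S = H·P̄·Hᵀ + R = [245762374/123593]
step 2: K = P̄·Hᵀ·S⁻¹ = [3441318/9452399; 59391/1015547; 55831576/122881187]
step 2: x' = x̄ + K·y = [14246575/9452399, -1287652/1015547, 21844973/122881187]
step 2: P' = (I − K·H)·P̄ = [214592031/9452399 2709567/78119 73824889/9452399; 2709567/78119 67858400/1015547 11781051/1015547; 73824889/9452399 11781051/1015547 357128903/122881187]

step 0: x' = [203/198, 325/99, -23/66], P' = [4109/198 2062/99 463/66; 2062/99 2641/99 230/33; 463/66 230/33 57/22]
step 1: x' = [489949/123593, 792307/123593, 41856/123593], P' = [2616280/123593 4273589/123593 893422/123593; 4273589/123593 8960900/123593 1413189/123593; 893422/123593 1413189/123593 332294/123593]
step 2: x' = [14246575/9452399, -1287652/1015547, 21844973/122881187], P' = [214592031/9452399 2709567/78119 73824889/9452399; 2709567/78119 67858400/1015547 11781051/1015547; 73824889/9452399 11781051/1015547 357128903/122881187]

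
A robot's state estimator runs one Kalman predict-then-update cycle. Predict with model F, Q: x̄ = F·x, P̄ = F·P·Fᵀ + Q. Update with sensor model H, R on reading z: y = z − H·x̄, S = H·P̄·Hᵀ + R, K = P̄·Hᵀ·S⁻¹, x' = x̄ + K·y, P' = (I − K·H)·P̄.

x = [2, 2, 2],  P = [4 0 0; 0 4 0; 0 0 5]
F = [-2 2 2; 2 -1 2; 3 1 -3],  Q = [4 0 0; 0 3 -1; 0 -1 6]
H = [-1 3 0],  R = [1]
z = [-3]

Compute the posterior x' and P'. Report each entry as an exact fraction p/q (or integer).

x' = [757/117, 547/468, 55/36]
P' = [5396/117 1793/117 -397/9; 1793/117 2435/468 -529/36; -397/9 -529/36 3263/36]

x̄ = F·x = [4, 6, 2]
P̄ = F·P·Fᵀ + Q = [56 -4 -46; -4 43 -11; -46 -11 91]
y = z − H·x̄ = [-17]
S = H·P̄·Hᵀ + R = [468]
K = P̄·Hᵀ·S⁻¹ = [-17/117; 133/468; 1/36]
x' = x̄ + K·y = [757/117, 547/468, 55/36]
P' = (I − K·H)·P̄ = [5396/117 1793/117 -397/9; 1793/117 2435/468 -529/36; -397/9 -529/36 3263/36]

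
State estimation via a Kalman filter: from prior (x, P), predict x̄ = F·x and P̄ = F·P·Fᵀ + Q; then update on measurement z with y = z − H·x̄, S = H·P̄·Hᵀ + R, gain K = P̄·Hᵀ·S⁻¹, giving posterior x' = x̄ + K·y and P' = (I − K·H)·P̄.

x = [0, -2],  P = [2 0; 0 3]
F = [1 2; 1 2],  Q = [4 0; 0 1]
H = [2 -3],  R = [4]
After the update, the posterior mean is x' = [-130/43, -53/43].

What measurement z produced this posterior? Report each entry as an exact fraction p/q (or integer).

z = [-3]

x̄ = F·x = [-4, -4]
P̄ = F·P·Fᵀ + Q = [18 14; 14 15]
S = H·P̄·Hᵀ + R = [43]
K = P̄·Hᵀ·S⁻¹ = [-6/43; -17/43]
x' − x̄ = [42/43, 119/43] = K·y
y = (KᵀK)⁻¹·Kᵀ·(x' − x̄) = [-7]
z = y + H·x̄ = [-7] + [4] = [-3]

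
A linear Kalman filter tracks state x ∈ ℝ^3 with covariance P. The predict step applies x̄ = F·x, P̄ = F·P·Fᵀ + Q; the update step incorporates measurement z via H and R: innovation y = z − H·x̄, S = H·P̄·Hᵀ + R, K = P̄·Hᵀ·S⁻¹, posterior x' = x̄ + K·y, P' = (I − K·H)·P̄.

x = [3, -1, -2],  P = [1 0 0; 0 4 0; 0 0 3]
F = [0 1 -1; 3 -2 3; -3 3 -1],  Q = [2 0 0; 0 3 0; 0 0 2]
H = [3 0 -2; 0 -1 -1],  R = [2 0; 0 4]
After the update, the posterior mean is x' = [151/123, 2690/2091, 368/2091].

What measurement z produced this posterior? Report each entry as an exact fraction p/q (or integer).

x̄ = F·x = [1, 5, -10]
P̄ = F·P·Fᵀ + Q = [9 -17 15; -17 55 -42; 15 -42 50]
S = H·P̄·Hᵀ + R = [103 22; 22 25]
K = P̄·Hᵀ·S⁻¹ = [-7/123 16/123; 1111/2091 -2065/2091; -1199/2091 386/2091]
x' − x̄ = [28/123, -7765/2091, 21278/2091] = K·y
y = (KᵀK)⁻¹·Kᵀ·(x' − x̄) = [-20, -7]
z = y + H·x̄ = [-20, -7] + [23, 5] = [3, -2]

z = [3, -2]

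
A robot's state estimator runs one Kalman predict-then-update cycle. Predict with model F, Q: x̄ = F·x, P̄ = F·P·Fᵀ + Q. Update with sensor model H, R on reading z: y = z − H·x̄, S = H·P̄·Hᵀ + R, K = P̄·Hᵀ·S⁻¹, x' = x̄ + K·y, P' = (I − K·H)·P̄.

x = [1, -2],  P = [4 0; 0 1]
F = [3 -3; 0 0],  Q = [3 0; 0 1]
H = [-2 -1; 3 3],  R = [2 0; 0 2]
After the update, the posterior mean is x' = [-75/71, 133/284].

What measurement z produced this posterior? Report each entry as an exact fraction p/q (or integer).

x̄ = F·x = [9, 0]
P̄ = F·P·Fᵀ + Q = [48 0; 0 1]
S = H·P̄·Hᵀ + R = [195 -291; -291 443]
K = P̄·Hᵀ·S⁻¹ = [-26/71 6/71; 215/852 49/284]
x' − x̄ = [-714/71, 133/284] = K·y
y = (KᵀK)⁻¹·Kᵀ·(x' − x̄) = [21, -28]
z = y + H·x̄ = [21, -28] + [-18, 27] = [3, -1]

z = [3, -1]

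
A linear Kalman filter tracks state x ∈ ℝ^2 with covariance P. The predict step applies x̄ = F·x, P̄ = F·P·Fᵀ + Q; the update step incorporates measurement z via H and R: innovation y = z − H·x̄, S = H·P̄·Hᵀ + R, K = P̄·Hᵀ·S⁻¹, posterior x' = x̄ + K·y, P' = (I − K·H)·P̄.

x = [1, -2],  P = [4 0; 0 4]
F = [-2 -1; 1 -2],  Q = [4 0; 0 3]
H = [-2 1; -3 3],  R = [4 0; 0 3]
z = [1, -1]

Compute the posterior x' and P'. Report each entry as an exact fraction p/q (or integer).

x' = [-160/781, -889/2343]
P' = [2424/781 2576/781; 2576/781 8924/2343]

x̄ = F·x = [0, 5]
P̄ = F·P·Fᵀ + Q = [24 0; 0 23]
y = z − H·x̄ = [-4, -16]
S = H·P̄·Hᵀ + R = [123 213; 213 426]
K = P̄·Hᵀ·S⁻¹ = [-8/11 152/781; -23/33 1196/2343]
x' = x̄ + K·y = [-160/781, -889/2343]
P' = (I − K·H)·P̄ = [2424/781 2576/781; 2576/781 8924/2343]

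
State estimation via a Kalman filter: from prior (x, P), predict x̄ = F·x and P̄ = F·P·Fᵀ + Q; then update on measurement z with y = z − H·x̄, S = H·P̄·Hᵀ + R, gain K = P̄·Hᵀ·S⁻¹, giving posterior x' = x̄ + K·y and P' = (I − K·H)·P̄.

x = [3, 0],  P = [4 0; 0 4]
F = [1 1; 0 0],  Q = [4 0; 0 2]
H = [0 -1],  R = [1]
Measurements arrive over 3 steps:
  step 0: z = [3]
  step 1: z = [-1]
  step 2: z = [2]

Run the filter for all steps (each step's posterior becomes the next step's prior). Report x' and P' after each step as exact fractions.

step 0: x' = [3, -2], P' = [12 0; 0 2/3]
step 1: x' = [1, 2/3], P' = [50/3 0; 0 2/3]
step 2: x' = [5/3, -4/3], P' = [64/3 0; 0 2/3]

step 0: x̄ = F·x = [3, 0]
step 0: P̄ = F·P·Fᵀ + Q = [12 0; 0 2]
step 0: y = z − H·x̄ = [3]
step 0: S = H·P̄·Hᵀ + R = [3]
step 0: K = P̄·Hᵀ·S⁻¹ = [0; -2/3]
step 0: x' = x̄ + K·y = [3, -2]
step 0: P' = (I − K·H)·P̄ = [12 0; 0 2/3]
step 1: x̄ = F·x = [1, 0]
step 1: P̄ = F·P·Fᵀ + Q = [50/3 0; 0 2]
step 1: y = z − H·x̄ = [-1]
step 1: S = H·P̄·Hᵀ + R = [3]
step 1: K = P̄·Hᵀ·S⁻¹ = [0; -2/3]
step 1: x' = x̄ + K·y = [1, 2/3]
step 1: P' = (I − K·H)·P̄ = [50/3 0; 0 2/3]
step 2: x̄ = F·x = [5/3, 0]
step 2: P̄ = F·P·Fᵀ + Q = [64/3 0; 0 2]
step 2: y = z − H·x̄ = [2]
step 2: S = H·P̄·Hᵀ + R = [3]
step 2: K = P̄·Hᵀ·S⁻¹ = [0; -2/3]
step 2: x' = x̄ + K·y = [5/3, -4/3]
step 2: P' = (I − K·H)·P̄ = [64/3 0; 0 2/3]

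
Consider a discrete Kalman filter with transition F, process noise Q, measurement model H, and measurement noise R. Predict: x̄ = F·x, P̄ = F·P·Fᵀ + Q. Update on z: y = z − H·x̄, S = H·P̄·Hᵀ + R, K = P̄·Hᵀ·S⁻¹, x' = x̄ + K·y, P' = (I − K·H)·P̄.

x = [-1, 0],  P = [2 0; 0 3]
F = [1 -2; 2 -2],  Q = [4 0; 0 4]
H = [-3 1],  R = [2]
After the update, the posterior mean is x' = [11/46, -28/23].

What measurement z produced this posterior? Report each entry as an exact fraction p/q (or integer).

x̄ = F·x = [-1, -2]
P̄ = F·P·Fᵀ + Q = [18 16; 16 24]
S = H·P̄·Hᵀ + R = [92]
K = P̄·Hᵀ·S⁻¹ = [-19/46; -6/23]
x' − x̄ = [57/46, 18/23] = K·y
y = (KᵀK)⁻¹·Kᵀ·(x' − x̄) = [-3]
z = y + H·x̄ = [-3] + [1] = [-2]

z = [-2]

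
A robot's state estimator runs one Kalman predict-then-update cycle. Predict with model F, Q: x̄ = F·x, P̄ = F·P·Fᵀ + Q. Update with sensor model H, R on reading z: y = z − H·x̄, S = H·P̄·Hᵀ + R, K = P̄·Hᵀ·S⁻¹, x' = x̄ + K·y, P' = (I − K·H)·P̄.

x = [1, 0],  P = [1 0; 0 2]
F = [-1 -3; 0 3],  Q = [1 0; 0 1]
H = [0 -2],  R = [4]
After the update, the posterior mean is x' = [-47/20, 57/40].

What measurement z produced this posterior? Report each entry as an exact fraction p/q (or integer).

z = [-3]

x̄ = F·x = [-1, 0]
P̄ = F·P·Fᵀ + Q = [20 -18; -18 19]
S = H·P̄·Hᵀ + R = [80]
K = P̄·Hᵀ·S⁻¹ = [9/20; -19/40]
x' − x̄ = [-27/20, 57/40] = K·y
y = (KᵀK)⁻¹·Kᵀ·(x' − x̄) = [-3]
z = y + H·x̄ = [-3] + [0] = [-3]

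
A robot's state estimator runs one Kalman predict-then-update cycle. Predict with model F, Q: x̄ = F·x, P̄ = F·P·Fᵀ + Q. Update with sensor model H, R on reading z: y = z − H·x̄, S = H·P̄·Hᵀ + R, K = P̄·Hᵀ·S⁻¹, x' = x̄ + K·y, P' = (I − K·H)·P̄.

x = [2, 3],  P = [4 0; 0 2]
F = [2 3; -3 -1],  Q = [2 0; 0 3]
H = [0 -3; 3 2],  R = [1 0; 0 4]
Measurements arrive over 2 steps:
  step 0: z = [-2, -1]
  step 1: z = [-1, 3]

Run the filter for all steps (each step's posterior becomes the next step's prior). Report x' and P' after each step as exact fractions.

step 0: x̄ = F·x = [13, -9]
step 0: P̄ = F·P·Fᵀ + Q = [36 -30; -30 41]
step 0: y = z − H·x̄ = [-29, -22]
step 0: S = H·P̄·Hᵀ + R = [370 24; 24 132]
step 0: K = P̄·Hᵀ·S⁻¹ = [447/2011 650/2011; -1337/4022 -1/6033]
step 0: x' = x̄ + K·y = [-1120/2011, 7769/12066]
step 0: P' = (I − K·H)·P̄ = [966/2011 -149/2011; -149/2011 1337/12066]
step 1: x̄ = F·x = [3289/4022, 12391/12066]
step 1: P̄ = F·P·Fᵀ + Q = [16207/4022 -9651/4022; -9651/4022 84335/12066]
step 1: y = z − H·x̄ = [8369/4022, -18185/12066]
step 1: S = H·P̄·Hᵀ + R = [257027/4022 -81811/4022; -81811/4022 475757/12066]
step 1: K = P̄·Hᵀ·S⁻¹ = [2606967/12705529 3693852/12705529; -8311767/25411058 81811/25411058]
step 1: x' = x̄ + K·y = [10247462/12705529, 8677039/25411058]
step 1: P' = (I − K·H)·P̄ = [5504462/12705529 -868989/12705529; -868989/12705529 2770589/25411058]

step 0: x' = [-1120/2011, 7769/12066], P' = [966/2011 -149/2011; -149/2011 1337/12066]
step 1: x' = [10247462/12705529, 8677039/25411058], P' = [5504462/12705529 -868989/12705529; -868989/12705529 2770589/25411058]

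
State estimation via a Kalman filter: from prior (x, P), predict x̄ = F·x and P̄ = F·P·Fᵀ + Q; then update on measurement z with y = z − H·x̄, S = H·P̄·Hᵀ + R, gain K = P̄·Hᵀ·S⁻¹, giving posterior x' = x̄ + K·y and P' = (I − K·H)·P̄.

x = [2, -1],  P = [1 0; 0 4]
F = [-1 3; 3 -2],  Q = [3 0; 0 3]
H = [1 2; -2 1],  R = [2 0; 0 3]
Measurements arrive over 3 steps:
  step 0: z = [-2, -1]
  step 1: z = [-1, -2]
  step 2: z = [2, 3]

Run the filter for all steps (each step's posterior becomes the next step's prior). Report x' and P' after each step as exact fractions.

step 0: x' = [962/10505, -8182/10505], P' = [5714/10505 -944/10505; -944/10505 4469/10505]
step 1: x' = [1859938/4371151, -6415995/8742302], P' = [2246322/4371151 -384603/4371151; -384603/4371151 1835229/4371151]
step 2: x' = [-2145167461/2346340875, 6706656433/4692681750], P' = [401765254/782113625 -68793356/782113625; -68793356/782113625 327957559/782113625]

step 0: x̄ = F·x = [-5, 8]
step 0: P̄ = F·P·Fᵀ + Q = [40 -27; -27 28]
step 0: y = z − H·x̄ = [-13, -19]
step 0: S = H·P̄·Hᵀ + R = [46 57; 57 299]
step 0: K = P̄·Hᵀ·S⁻¹ = [1913/10505 -4124/10505; 3997/10505 2119/10505]
step 0: x' = x̄ + K·y = [962/10505, -8182/10505]
step 0: P' = (I − K·H)·P̄ = [5714/10505 -944/10505; -944/10505 4469/10505]
step 1: x̄ = F·x = [-25508/10505, 350/191]
step 1: P̄ = F·P·Fᵀ + Q = [83114/10505 -988/191; -988/191 2039/191]
step 1: y = z − H·x̄ = [-23497/10505, -91276/10505]
step 1: S = H·P̄·Hᵀ + R = [335344/10505 221082/10505; 221082/10505 693476/10505]
step 1: K = P̄·Hᵀ·S⁻¹ = [738558/4371151 -1625749/4371151; 3285855/8742302 868145/4371151]
step 1: x' = x̄ + K·y = [1859938/4371151, -6415995/8742302]
step 1: P' = (I − K·H)·P̄ = [2246322/4371151 -384603/4371151; -384603/4371151 1835229/4371151]
step 2: x̄ = F·x = [-22967861/8742302, 11995809/4371151]
step 2: P̄ = F·P·Fᵀ + Q = [34184454/4371151 -21980973/4371151; -21980973/4371151 45286503/4371151]
step 2: y = z − H·x̄ = [-7530771/8742302, -21850217/4371151]
step 2: S = H·P̄·Hᵀ + R = [136148876/4371151 88147017/4371151; 88147017/4371151 283061664/4371151]
step 2: K = P̄·Hᵀ·S⁻¹ = [1040073/6158375 -872323864/2346340875; 2311503/6158375 465544271/2346340875]
step 2: x' = x̄ + K·y = [-2145167461/2346340875, 6706656433/4692681750]
step 2: P' = (I − K·H)·P̄ = [401765254/782113625 -68793356/782113625; -68793356/782113625 327957559/782113625]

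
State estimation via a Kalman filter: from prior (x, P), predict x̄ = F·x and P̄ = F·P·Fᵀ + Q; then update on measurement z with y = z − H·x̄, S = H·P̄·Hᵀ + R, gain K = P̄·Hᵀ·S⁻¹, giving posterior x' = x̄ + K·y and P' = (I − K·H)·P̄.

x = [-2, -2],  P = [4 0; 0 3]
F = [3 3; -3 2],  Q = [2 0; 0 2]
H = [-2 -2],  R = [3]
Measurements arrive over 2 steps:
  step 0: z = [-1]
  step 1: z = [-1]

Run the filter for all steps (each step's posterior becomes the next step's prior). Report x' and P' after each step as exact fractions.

step 0: x' = [-1854/319, 1982/319], P' = [11899/319 -11758/319; -11758/319 11854/319]
step 1: x' = [1180172/1191461, -555190/1191461], P' = [10295505/1191461 -10289271/1191461; -10289271/1191461 11175915/1191461]

step 0: x̄ = F·x = [-12, 2]
step 0: P̄ = F·P·Fᵀ + Q = [65 -18; -18 50]
step 0: y = z − H·x̄ = [-21]
step 0: S = H·P̄·Hᵀ + R = [319]
step 0: K = P̄·Hᵀ·S⁻¹ = [-94/319; -64/319]
step 0: x' = x̄ + K·y = [-1854/319, 1982/319]
step 0: P' = (I − K·H)·P̄ = [11899/319 -11758/319; -11758/319 11854/319]
step 1: x̄ = F·x = [384/319, 866/29]
step 1: P̄ = F·P·Fᵀ + Q = [2771/319 -63/29; -63/29 26931/29]
step 1: y = z − H·x̄ = [19501/319]
step 1: S = H·P̄·Hᵀ + R = [1191461/319]
step 1: K = P̄·Hᵀ·S⁻¹ = [-4156/1191461; -591096/1191461]
step 1: x' = x̄ + K·y = [1180172/1191461, -555190/1191461]
step 1: P' = (I − K·H)·P̄ = [10295505/1191461 -10289271/1191461; -10289271/1191461 11175915/1191461]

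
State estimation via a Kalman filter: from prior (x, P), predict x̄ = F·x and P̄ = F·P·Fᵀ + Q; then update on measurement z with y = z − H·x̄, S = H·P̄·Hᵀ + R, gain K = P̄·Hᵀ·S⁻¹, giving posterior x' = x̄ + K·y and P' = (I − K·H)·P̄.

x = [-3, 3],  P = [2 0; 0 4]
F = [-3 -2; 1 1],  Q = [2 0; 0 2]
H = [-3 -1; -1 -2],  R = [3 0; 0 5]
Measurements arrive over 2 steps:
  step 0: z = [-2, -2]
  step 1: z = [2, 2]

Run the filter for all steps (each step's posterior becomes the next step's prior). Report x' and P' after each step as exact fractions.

step 0: x' = [493/1197, 16/19], P' = [2104/3591 -34/57; -34/57 24/19]
step 1: x' = [-1730515/1990687, 85513/1990687], P' = [1012906/1990687 -977478/1990687; -977478/1990687 2217054/1990687]

step 0: x̄ = F·x = [3, 0]
step 0: P̄ = F·P·Fᵀ + Q = [36 -14; -14 8]
step 0: y = z − H·x̄ = [7, 1]
step 0: S = H·P̄·Hᵀ + R = [251 26; 26 17]
step 0: K = P̄·Hᵀ·S⁻¹ = [-1390/3591 436/3591; 10/57 -22/57]
step 0: x' = x̄ + K·y = [493/1197, 16/19]
step 0: P' = (I − K·H)·P̄ = [2104/3591 -34/57; -34/57 24/19]
step 1: x̄ = F·x = [-1165/399, 79/63]
step 1: P̄ = F·P·Fᵀ + Q = [2062/399 -82/63; -82/63 502/189]
step 1: y = z − H·x̄ = [-6590/1197, 1901/1197]
step 1: S = H·P̄·Hᵀ + R = [159289/3591 42032/3591; 42032/3591 55969/3591]
step 1: K = P̄·Hᵀ·S⁻¹ = [-687080/1990687 188410/1990687; 238460/1990687 -691326/1990687]
step 1: x' = x̄ + K·y = [-1730515/1990687, 85513/1990687]
step 1: P' = (I − K·H)·P̄ = [1012906/1990687 -977478/1990687; -977478/1990687 2217054/1990687]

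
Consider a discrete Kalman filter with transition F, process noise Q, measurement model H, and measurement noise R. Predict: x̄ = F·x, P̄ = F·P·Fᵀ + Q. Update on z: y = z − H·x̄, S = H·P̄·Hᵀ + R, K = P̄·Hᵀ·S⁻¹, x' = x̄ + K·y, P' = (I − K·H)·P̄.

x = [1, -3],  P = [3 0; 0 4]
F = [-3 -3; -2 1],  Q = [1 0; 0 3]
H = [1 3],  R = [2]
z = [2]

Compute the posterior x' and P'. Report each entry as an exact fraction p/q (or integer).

x̄ = F·x = [6, -5]
P̄ = F·P·Fᵀ + Q = [64 6; 6 19]
y = z − H·x̄ = [11]
S = H·P̄·Hᵀ + R = [273]
K = P̄·Hᵀ·S⁻¹ = [82/273; 3/13]
x' = x̄ + K·y = [2540/273, -32/13]
P' = (I − K·H)·P̄ = [10748/273 -168/13; -168/13 58/13]

x' = [2540/273, -32/13]
P' = [10748/273 -168/13; -168/13 58/13]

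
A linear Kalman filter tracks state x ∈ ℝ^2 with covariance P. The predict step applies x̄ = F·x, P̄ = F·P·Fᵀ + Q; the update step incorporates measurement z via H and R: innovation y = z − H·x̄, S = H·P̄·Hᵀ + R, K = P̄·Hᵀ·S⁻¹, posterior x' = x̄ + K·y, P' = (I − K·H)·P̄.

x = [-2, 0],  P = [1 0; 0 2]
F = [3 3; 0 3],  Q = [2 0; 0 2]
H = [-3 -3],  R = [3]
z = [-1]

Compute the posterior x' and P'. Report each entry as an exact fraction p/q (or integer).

x̄ = F·x = [-6, 0]
P̄ = F·P·Fᵀ + Q = [29 18; 18 20]
y = z − H·x̄ = [-19]
S = H·P̄·Hᵀ + R = [768]
K = P̄·Hᵀ·S⁻¹ = [-47/256; -19/128]
x' = x̄ + K·y = [-643/256, 361/128]
P' = (I − K·H)·P̄ = [797/256 -375/128; -375/128 197/64]

x' = [-643/256, 361/128]
P' = [797/256 -375/128; -375/128 197/64]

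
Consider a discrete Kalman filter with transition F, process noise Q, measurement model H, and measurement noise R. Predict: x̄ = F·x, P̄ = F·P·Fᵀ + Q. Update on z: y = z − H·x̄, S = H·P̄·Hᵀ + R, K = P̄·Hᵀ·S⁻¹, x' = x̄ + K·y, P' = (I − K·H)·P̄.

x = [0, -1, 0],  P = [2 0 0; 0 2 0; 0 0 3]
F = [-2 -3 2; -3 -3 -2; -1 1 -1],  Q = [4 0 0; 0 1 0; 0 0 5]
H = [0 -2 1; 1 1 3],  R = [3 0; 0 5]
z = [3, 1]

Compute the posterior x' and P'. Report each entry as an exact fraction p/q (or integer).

x̄ = F·x = [3, 3, -1]
P̄ = F·P·Fᵀ + Q = [42 18 -8; 18 49 6; -8 6 12]
y = z − H·x̄ = [10, -2]
S = H·P̄·Hᵀ + R = [187 -136; -136 228]
K = P̄·Hᵀ·S⁻¹ = [-1284/6035 11/355; -2354/6035 199/1420; 68/355 187/710]
x' = x̄ + K·y = [4891/6035, -14253/12070, 138/355]
P' = (I − K·H)·P̄ = [190242/6035 -25393/6035 -3214/355; -25393/6035 29033/24140 877/710; -3214/355 877/710 1081/355]

x' = [4891/6035, -14253/12070, 138/355]
P' = [190242/6035 -25393/6035 -3214/355; -25393/6035 29033/24140 877/710; -3214/355 877/710 1081/355]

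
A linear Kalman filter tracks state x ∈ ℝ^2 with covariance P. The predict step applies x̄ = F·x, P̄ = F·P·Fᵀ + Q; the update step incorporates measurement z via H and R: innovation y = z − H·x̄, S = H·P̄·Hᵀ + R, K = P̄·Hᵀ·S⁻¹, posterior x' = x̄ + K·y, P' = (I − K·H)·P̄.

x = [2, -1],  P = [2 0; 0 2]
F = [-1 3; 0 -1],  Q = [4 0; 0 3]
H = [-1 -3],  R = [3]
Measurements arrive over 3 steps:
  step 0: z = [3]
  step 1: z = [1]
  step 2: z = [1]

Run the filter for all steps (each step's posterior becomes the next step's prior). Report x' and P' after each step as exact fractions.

step 0: x' = [-31/6, 3/4], P' = [23 -15/2; -15/2 11/4]
step 1: x' = [235/114, -52/57], P' = [2043/38 -324/19; -324/19 217/38]
step 2: x' = [-11609/3335, 8153/10005], P' = [508881/6670 -161349/6670; -161349/6670 53171/6670]

step 0: x̄ = F·x = [-5, 1]
step 0: P̄ = F·P·Fᵀ + Q = [24 -6; -6 5]
step 0: y = z − H·x̄ = [1]
step 0: S = H·P̄·Hᵀ + R = [36]
step 0: K = P̄·Hᵀ·S⁻¹ = [-1/6; -1/4]
step 0: x' = x̄ + K·y = [-31/6, 3/4]
step 0: P' = (I − K·H)·P̄ = [23 -15/2; -15/2 11/4]
step 1: x̄ = F·x = [89/12, -3/4]
step 1: P̄ = F·P·Fᵀ + Q = [387/4 -63/4; -63/4 23/4]
step 1: y = z − H·x̄ = [37/6]
step 1: S = H·P̄·Hᵀ + R = [57]
step 1: K = P̄·Hᵀ·S⁻¹ = [-33/38; -1/38]
step 1: x' = x̄ + K·y = [235/114, -52/57]
step 1: P' = (I − K·H)·P̄ = [2043/38 -324/19; -324/19 217/38]
step 2: x̄ = F·x = [-547/114, 52/57]
step 2: P̄ = F·P·Fᵀ + Q = [4018/19 -1299/38; -1299/38 331/38]
step 2: y = z − H·x̄ = [-121/114]
step 2: S = H·P̄·Hᵀ + R = [3335/38]
step 2: K = P̄·Hᵀ·S⁻¹ = [-4139/3335; 306/3335]
step 2: x' = x̄ + K·y = [-11609/3335, 8153/10005]
step 2: P' = (I − K·H)·P̄ = [508881/6670 -161349/6670; -161349/6670 53171/6670]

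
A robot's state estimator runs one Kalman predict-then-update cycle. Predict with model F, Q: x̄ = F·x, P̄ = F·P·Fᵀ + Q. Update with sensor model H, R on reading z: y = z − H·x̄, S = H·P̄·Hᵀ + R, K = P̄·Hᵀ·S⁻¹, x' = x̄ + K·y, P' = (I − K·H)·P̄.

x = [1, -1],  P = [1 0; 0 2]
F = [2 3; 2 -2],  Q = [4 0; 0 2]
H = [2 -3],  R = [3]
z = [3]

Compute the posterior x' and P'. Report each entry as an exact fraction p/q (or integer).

x' = [963/329, 330/329]
P' = [2778/329 1776/329; 1776/329 1242/329]

x̄ = F·x = [-1, 4]
P̄ = F·P·Fᵀ + Q = [26 -8; -8 14]
y = z − H·x̄ = [17]
S = H·P̄·Hᵀ + R = [329]
K = P̄·Hᵀ·S⁻¹ = [76/329; -58/329]
x' = x̄ + K·y = [963/329, 330/329]
P' = (I − K·H)·P̄ = [2778/329 1776/329; 1776/329 1242/329]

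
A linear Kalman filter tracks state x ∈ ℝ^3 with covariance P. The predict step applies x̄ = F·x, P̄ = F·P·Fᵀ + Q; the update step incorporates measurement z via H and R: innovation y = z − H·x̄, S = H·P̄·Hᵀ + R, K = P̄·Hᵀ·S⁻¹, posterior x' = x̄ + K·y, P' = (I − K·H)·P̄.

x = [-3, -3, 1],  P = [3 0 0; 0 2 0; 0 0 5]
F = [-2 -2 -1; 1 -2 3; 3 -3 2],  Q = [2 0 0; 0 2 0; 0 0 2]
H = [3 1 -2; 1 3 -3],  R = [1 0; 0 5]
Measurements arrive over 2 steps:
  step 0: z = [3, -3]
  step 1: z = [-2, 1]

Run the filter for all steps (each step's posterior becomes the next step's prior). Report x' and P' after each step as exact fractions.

step 0: x̄ = F·x = [11, 6, 2]
step 0: P̄ = F·P·Fᵀ + Q = [27 -13 -16; -13 58 51; -16 51 67]
step 0: y = z − H·x̄ = [-32, -26]
step 0: S = H·P̄·Hᵀ + R = [480 244; 244 257]
step 0: K = P̄·Hᵀ·S⁻¹ = [4229/15956 -445/3989; -23283/63824 6023/15956; -18051/63824 311/15956]
step 0: x' = x̄ + K·y = [21617/3989, 62701/7978, 84117/7978]
step 0: P' = (I − K·H)·P̄ = [17998/3989 157819/15956 184783/15956; 157819/15956 1576567/63824 1746839/63824; 184783/15956 1746839/63824 1991143/63824]
step 1: x̄ = F·x = [-295987/7978, 170183/7978, 109833/7978]
step 1: P̄ = F·P·Fᵀ + Q = [24571023/63824 -11141825/63824 -3171455/63824; -11141825/63824 5589791/63824 2010225/63824; -3171455/63824 2010225/63824 1417583/63824]
step 1: y = z − H·x̄ = [460744/3989, 122915/7978]
step 1: S = H·P̄·Hᵀ + R = [48907191/15956 2181835/31912; 2181835/31912 3950239/63824]
step 1: K = P̄·Hᵀ·S⁻¹ = [4220163829/11809644604 -15106559/66346318; -486024966/2952411151 2647133/33173159; -544651371/11809644604 -20024963/66346318]
step 1: x' = x̄ + K·y = [7873478133/11809644604, 10471565860/2952411151, 44757512033/11809644604]
step 1: P' = (I − K·H)·P̄ = [17556307673/11809644604 6945332267/2952411151 38115044129/11809644604; 6945332267/2952411151 17477116379/2952411151 19399569073/2952411151; 38115044129/11809644604 19399569073/2952411151 96244030025/11809644604]

step 0: x' = [21617/3989, 62701/7978, 84117/7978], P' = [17998/3989 157819/15956 184783/15956; 157819/15956 1576567/63824 1746839/63824; 184783/15956 1746839/63824 1991143/63824]
step 1: x' = [7873478133/11809644604, 10471565860/2952411151, 44757512033/11809644604], P' = [17556307673/11809644604 6945332267/2952411151 38115044129/11809644604; 6945332267/2952411151 17477116379/2952411151 19399569073/2952411151; 38115044129/11809644604 19399569073/2952411151 96244030025/11809644604]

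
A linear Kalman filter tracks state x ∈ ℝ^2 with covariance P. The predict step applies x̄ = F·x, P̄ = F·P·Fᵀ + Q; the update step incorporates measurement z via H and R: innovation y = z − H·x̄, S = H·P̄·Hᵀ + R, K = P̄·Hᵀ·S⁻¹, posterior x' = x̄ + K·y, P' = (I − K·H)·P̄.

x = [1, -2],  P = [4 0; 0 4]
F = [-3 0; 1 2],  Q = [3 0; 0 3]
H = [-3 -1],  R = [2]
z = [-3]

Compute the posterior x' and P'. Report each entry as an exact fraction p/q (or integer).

x̄ = F·x = [-3, -3]
P̄ = F·P·Fᵀ + Q = [39 -12; -12 23]
y = z − H·x̄ = [-15]
S = H·P̄·Hᵀ + R = [304]
K = P̄·Hᵀ·S⁻¹ = [-105/304; 13/304]
x' = x̄ + K·y = [663/304, -1107/304]
P' = (I − K·H)·P̄ = [831/304 -2283/304; -2283/304 6823/304]

x' = [663/304, -1107/304]
P' = [831/304 -2283/304; -2283/304 6823/304]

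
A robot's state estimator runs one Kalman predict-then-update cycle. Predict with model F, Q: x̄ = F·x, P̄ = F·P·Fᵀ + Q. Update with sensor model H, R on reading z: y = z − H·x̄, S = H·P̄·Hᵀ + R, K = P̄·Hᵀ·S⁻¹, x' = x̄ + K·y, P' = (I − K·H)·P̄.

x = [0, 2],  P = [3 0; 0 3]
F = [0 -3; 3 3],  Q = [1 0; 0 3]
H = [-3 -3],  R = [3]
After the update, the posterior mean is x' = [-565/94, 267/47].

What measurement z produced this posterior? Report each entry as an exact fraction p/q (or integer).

z = [1]

x̄ = F·x = [-6, 6]
P̄ = F·P·Fᵀ + Q = [28 -27; -27 57]
S = H·P̄·Hᵀ + R = [282]
K = P̄·Hᵀ·S⁻¹ = [-1/94; -15/47]
x' − x̄ = [-1/94, -15/47] = K·y
y = (KᵀK)⁻¹·Kᵀ·(x' − x̄) = [1]
z = y + H·x̄ = [1] + [0] = [1]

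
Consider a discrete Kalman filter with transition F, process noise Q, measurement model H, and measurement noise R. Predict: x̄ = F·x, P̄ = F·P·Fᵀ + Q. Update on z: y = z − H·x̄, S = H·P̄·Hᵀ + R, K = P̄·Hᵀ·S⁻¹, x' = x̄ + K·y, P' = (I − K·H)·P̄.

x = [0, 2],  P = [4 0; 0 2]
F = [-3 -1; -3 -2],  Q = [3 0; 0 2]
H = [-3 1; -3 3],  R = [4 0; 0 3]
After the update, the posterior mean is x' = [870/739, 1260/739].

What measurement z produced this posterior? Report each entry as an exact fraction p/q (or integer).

z = [-2, 2]

x̄ = F·x = [-2, -4]
P̄ = F·P·Fᵀ + Q = [41 40; 40 46]
S = H·P̄·Hᵀ + R = [179 27; 27 66]
K = P̄·Hᵀ·S⁻¹ = [-1799/3695 568/3695; -358/739 348/739]
x' − x̄ = [2348/739, 4216/739] = K·y
y = (KᵀK)⁻¹·Kᵀ·(x' − x̄) = [-4, 8]
z = y + H·x̄ = [-4, 8] + [2, -6] = [-2, 2]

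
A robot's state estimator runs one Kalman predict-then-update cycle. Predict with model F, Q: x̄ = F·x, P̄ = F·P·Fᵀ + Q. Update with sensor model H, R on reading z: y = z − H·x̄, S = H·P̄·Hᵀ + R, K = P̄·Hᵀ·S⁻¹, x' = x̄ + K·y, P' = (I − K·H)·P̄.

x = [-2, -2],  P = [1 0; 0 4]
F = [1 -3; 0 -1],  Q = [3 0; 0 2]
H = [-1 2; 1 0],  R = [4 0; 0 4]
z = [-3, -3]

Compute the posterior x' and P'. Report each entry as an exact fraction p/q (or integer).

x̄ = F·x = [4, 2]
P̄ = F·P·Fᵀ + Q = [40 12; 12 6]
y = z − H·x̄ = [-3, -7]
S = H·P̄·Hᵀ + R = [20 -16; -16 44]
K = P̄·Hᵀ·S⁻¹ = [-4/39 34/39; 4/13 5/13]
x' = x̄ + K·y = [-70/39, -21/13]
P' = (I − K·H)·P̄ = [136/39 20/13; 20/13 18/13]

x' = [-70/39, -21/13]
P' = [136/39 20/13; 20/13 18/13]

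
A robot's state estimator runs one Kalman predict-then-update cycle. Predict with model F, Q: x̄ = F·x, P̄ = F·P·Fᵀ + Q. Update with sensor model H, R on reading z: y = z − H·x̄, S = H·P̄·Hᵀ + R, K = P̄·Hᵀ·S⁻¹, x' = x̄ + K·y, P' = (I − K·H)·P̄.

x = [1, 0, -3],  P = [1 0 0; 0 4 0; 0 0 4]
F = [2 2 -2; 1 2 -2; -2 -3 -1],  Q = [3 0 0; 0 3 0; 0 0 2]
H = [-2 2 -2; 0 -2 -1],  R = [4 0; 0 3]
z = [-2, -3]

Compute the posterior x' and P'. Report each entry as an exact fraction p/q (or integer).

x' = [20759/6034, 5757/3017, -1569/3017]
P' = [87141/6034 16088/3017 -28486/3017; 16088/3017 7192/3017 -10214/3017; -28486/3017 -10214/3017 20914/3017]

x̄ = F·x = [8, 7, 1]
P̄ = F·P·Fᵀ + Q = [39 34 -20; 34 36 -18; -20 -18 46]
y = z − H·x̄ = [2, 12]
S = H·P̄·Hᵀ + R = [200 8; 8 121]
K = P̄·Hᵀ·S⁻¹ = [2007/12068 -1230/3017; 659/3017 -1390/3017; -1321/3017 -162/3017]
x' = x̄ + K·y = [20759/6034, 5757/3017, -1569/3017]
P' = (I − K·H)·P̄ = [87141/6034 16088/3017 -28486/3017; 16088/3017 7192/3017 -10214/3017; -28486/3017 -10214/3017 20914/3017]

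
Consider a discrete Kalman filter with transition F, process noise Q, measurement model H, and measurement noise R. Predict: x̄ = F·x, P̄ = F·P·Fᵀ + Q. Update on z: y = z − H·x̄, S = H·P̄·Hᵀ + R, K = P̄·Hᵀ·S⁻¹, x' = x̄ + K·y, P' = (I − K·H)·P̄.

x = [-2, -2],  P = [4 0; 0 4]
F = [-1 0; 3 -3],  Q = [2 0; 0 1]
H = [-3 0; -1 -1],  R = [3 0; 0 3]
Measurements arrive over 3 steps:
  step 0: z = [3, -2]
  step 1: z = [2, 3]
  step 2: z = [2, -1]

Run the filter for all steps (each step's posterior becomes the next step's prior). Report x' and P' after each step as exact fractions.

step 0: x' = [-410/497, 1485/497], P' = [156/497 -165/497; -165/497 3159/994]
step 1: x' = [-5462/11633, -36301/11633], P' = [91496/314091 -90374/314091; -90374/314091 960479/314091]
step 2: x' = [-50371046/94034783, 197696203/94034783], P' = [27351818/94034783 -26829614/94034783; -26829614/94034783 286153634/94034783]

step 0: x̄ = F·x = [2, 0]
step 0: P̄ = F·P·Fᵀ + Q = [6 -12; -12 73]
step 0: y = z − H·x̄ = [9, 0]
step 0: S = H·P̄·Hᵀ + R = [57 -18; -18 58]
step 0: K = P̄·Hᵀ·S⁻¹ = [-156/497 3/497; 165/497 -943/994]
step 0: x' = x̄ + K·y = [-410/497, 1485/497]
step 0: P' = (I − K·H)·P̄ = [156/497 -165/497; -165/497 3159/994]
step 1: x̄ = F·x = [410/497, -5685/497]
step 1: P̄ = F·P·Fᵀ + Q = [1150/497 -963/497; -963/497 38173/994]
step 1: y = z − H·x̄ = [2224/497, -3784/497]
step 1: S = H·P̄·Hᵀ + R = [11841/497 561/497; 561/497 39603/994]
step 1: K = P̄·Hᵀ·S⁻¹ = [-91496/314091 -374/314091; 90374/314091 -290035/314091]
step 1: x' = x̄ + K·y = [-5462/11633, -36301/11633]
step 1: P' = (I − K·H)·P̄ = [91496/314091 -90374/314091; -90374/314091 960479/314091]
step 2: x̄ = F·x = [5462/11633, 92517/11633]
step 2: P̄ = F·P·Fᵀ + Q = [719678/314091 -181870/104697; -181870/104697 1267622/34899]
step 2: y = z − H·x̄ = [39652/11633, 86346/11633]
step 2: S = H·P̄·Hᵀ + R = [824375/34899 174068/104697; 174068/104697 11979329/314091]
step 2: K = P̄·Hᵀ·S⁻¹ = [-27351818/94034783 -174068/94034783; 26829614/94034783 -86441340/94034783]
step 2: x' = x̄ + K·y = [-50371046/94034783, 197696203/94034783]
step 2: P' = (I − K·H)·P̄ = [27351818/94034783 -26829614/94034783; -26829614/94034783 286153634/94034783]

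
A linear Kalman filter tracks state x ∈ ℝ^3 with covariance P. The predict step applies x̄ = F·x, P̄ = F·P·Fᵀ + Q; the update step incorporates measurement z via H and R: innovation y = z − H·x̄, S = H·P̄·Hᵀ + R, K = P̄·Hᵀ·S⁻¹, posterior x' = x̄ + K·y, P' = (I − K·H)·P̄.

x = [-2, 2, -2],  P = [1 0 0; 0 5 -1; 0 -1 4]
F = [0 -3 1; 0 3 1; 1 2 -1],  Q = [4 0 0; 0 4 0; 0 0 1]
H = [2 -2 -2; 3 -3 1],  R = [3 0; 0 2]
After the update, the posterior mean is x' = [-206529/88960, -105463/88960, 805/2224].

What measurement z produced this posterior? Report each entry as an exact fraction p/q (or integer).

z = [-3, -3]

x̄ = F·x = [-8, 4, 4]
P̄ = F·P·Fᵀ + Q = [59 -41 -39; -41 47 27; -39 27 30]
S = H·P̄·Hᵀ + R = [1403 1332; 1332 1328]
K = P̄·Hᵀ·S⁻¹ = [5383/22240 -4113/88960; 2561/22240 -26151/88960; -195/556 501/2224]
x' − x̄ = [505151/88960, -461303/88960, -8091/2224] = K·y
y = (KᵀK)⁻¹·Kᵀ·(x' − x̄) = [29, 29]
z = y + H·x̄ = [29, 29] + [-32, -32] = [-3, -3]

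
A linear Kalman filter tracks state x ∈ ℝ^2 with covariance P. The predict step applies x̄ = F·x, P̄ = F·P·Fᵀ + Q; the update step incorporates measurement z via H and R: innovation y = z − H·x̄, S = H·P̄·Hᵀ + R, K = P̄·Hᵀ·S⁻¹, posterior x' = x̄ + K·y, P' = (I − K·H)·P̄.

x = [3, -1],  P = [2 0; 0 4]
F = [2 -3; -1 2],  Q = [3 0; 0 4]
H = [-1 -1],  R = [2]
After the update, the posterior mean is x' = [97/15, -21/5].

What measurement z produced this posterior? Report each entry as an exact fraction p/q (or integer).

z = [-2]

x̄ = F·x = [9, -5]
P̄ = F·P·Fᵀ + Q = [47 -28; -28 22]
S = H·P̄·Hᵀ + R = [15]
K = P̄·Hᵀ·S⁻¹ = [-19/15; 2/5]
x' − x̄ = [-38/15, 4/5] = K·y
y = (KᵀK)⁻¹·Kᵀ·(x' − x̄) = [2]
z = y + H·x̄ = [2] + [-4] = [-2]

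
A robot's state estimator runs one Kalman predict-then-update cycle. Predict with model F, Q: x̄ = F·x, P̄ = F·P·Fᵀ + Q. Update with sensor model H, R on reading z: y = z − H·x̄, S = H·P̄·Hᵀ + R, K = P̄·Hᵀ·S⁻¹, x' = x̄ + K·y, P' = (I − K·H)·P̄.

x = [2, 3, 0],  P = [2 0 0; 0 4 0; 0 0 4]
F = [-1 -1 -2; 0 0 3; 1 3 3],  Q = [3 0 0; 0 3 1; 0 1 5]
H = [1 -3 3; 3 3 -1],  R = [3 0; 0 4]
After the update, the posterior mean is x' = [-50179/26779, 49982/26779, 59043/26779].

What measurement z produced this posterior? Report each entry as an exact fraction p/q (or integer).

x̄ = F·x = [-5, 0, 11]
P̄ = F·P·Fᵀ + Q = [25 -24 -38; -24 39 37; -38 37 79]
S = H·P̄·Hᵀ + R = [340 -229; -229 233]
K = P̄·Hᵀ·S⁻¹ = [5428/26779 10047/26779; -5158/26779 -4150/26779; 1726/26779 -7728/26779]
x' − x̄ = [83716/26779, 49982/26779, -235526/26779] = K·y
y = (KᵀK)⁻¹·Kᵀ·(x' − x̄) = [-29, 24]
z = y + H·x̄ = [-29, 24] + [28, -26] = [-1, -2]

z = [-1, -2]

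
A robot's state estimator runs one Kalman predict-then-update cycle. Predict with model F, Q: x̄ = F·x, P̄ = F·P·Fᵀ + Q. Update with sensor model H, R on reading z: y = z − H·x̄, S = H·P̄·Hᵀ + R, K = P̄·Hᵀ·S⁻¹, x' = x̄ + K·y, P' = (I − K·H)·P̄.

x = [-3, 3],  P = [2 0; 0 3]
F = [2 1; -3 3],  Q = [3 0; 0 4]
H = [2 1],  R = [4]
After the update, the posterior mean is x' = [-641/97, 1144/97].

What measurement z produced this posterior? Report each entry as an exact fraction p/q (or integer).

z = [-2]

x̄ = F·x = [-3, 18]
P̄ = F·P·Fᵀ + Q = [14 -3; -3 49]
S = H·P̄·Hᵀ + R = [97]
K = P̄·Hᵀ·S⁻¹ = [25/97; 43/97]
x' − x̄ = [-350/97, -602/97] = K·y
y = (KᵀK)⁻¹·Kᵀ·(x' − x̄) = [-14]
z = y + H·x̄ = [-14] + [12] = [-2]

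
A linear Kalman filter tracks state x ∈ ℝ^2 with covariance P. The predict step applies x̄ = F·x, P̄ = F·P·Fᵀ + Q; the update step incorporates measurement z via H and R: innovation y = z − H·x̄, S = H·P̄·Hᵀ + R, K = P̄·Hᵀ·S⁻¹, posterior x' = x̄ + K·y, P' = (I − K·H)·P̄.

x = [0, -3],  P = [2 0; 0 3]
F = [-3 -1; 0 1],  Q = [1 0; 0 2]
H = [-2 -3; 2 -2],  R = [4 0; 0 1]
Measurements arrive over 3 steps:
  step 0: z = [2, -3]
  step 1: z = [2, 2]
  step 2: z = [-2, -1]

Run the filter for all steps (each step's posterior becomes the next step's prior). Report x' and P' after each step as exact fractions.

step 0: x̄ = F·x = [3, -3]
step 0: P̄ = F·P·Fᵀ + Q = [22 -3; -3 5]
step 0: y = z − H·x̄ = [-1, -15]
step 0: S = H·P̄·Hᵀ + R = [101 -52; -52 133]
step 0: K = P̄·Hᵀ·S⁻¹ = [-2055/10729 3230/10729; -2029/10729 -2084/10729]
step 0: x' = x̄ + K·y = [-14208/10729, 1102/10729]
step 0: P' = (I − K·H)·P̄ = [2613/10729 998/10729; 998/10729 2040/10729]
step 1: x̄ = F·x = [41522/10729, 1102/10729]
step 1: P̄ = F·P·Fᵀ + Q = [42274/10729 -5034/10729; -5034/10729 23498/10729]
step 1: y = z − H·x̄ = [107808/10729, -59382/10729]
step 1: S = H·P̄·Hᵀ + R = [363086/10729 -18040/10729; -18040/10729 314089/10729]
step 1: K = P̄·Hᵀ·S⁻¹ = [-936963/5299463 1542592/5299463; -932453/5299463 -1016368/5299463]
step 1: x' = x̄ + K·y = [2556622/5299463, -3199918/5299463]
step 1: P' = (I − K·H)·P̄ = [1212348/5299463 441052/5299463; 441052/5299463 949236/5299463]
step 2: x̄ = F·x = [-4469948/5299463, -3199918/5299463]
step 2: P̄ = F·P·Fᵀ + Q = [19806143/5299463 -2272392/5299463; -2272392/5299463 11548162/5299463]
step 2: y = z − H·x̄ = [-29138576/5299463, -2759403/5299463]
step 2: S = H·P̄·Hᵀ + R = [177087178/5299463 -5390816/5299463; -5390816/5299463 148895819/5299463]
step 2: K = P̄·Hᵀ·S⁻¹ = [-438253095/2485014001 721097450/2485014001; -436905391/2485014001 -477137756/2485014001]
step 2: x' = x̄ + K·y = [-61819606/2485014001, 1150225082/2485014001]
step 2: P' = (I − K·H)·P̄ = [566931711/2485014001 206382986/2485014001; 206382986/2485014001 444951864/2485014001]

step 0: x' = [-14208/10729, 1102/10729], P' = [2613/10729 998/10729; 998/10729 2040/10729]
step 1: x' = [2556622/5299463, -3199918/5299463], P' = [1212348/5299463 441052/5299463; 441052/5299463 949236/5299463]
step 2: x' = [-61819606/2485014001, 1150225082/2485014001], P' = [566931711/2485014001 206382986/2485014001; 206382986/2485014001 444951864/2485014001]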